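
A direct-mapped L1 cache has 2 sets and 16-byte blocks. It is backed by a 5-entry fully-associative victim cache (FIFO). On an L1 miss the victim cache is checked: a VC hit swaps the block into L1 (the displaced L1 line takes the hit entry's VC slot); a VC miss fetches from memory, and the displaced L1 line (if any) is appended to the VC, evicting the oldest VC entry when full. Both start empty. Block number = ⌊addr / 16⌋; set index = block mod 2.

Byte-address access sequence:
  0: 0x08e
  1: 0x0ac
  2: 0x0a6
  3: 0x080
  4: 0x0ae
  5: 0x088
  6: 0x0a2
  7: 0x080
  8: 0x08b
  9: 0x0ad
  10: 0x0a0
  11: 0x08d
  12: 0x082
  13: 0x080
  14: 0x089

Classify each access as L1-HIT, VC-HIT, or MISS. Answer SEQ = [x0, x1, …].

SEQ = [MISS, MISS, L1-HIT, VC-HIT, VC-HIT, VC-HIT, VC-HIT, VC-HIT, L1-HIT, VC-HIT, L1-HIT, VC-HIT, L1-HIT, L1-HIT, L1-HIT]

0: 0x8e (blk 8, set 0) → MISS  vc=[]
1: 0xac (blk 10, set 0) → MISS  vc=[8]
2: 0xa6 (blk 10, set 0) → L1-HIT  vc=[8]
3: 0x80 (blk 8, set 0) → VC-HIT  vc=[10]
4: 0xae (blk 10, set 0) → VC-HIT  vc=[8]
5: 0x88 (blk 8, set 0) → VC-HIT  vc=[10]
6: 0xa2 (blk 10, set 0) → VC-HIT  vc=[8]
7: 0x80 (blk 8, set 0) → VC-HIT  vc=[10]
8: 0x8b (blk 8, set 0) → L1-HIT  vc=[10]
9: 0xad (blk 10, set 0) → VC-HIT  vc=[8]
10: 0xa0 (blk 10, set 0) → L1-HIT  vc=[8]
11: 0x8d (blk 8, set 0) → VC-HIT  vc=[10]
12: 0x82 (blk 8, set 0) → L1-HIT  vc=[10]
13: 0x80 (blk 8, set 0) → L1-HIT  vc=[10]
14: 0x89 (blk 8, set 0) → L1-HIT  vc=[10]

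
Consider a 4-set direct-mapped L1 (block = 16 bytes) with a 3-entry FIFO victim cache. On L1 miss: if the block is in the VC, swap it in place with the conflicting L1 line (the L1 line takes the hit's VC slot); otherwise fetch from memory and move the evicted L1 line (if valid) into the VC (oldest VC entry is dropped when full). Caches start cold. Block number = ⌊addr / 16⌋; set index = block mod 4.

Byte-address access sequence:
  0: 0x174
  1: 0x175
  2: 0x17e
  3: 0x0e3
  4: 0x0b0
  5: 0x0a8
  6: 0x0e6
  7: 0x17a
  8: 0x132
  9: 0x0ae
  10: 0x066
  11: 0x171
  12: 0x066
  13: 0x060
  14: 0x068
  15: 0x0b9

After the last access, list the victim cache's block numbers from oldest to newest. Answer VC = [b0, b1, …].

  [0] addr=0x174 blk=23 s=3: MISS | VC []
  [1] addr=0x175 blk=23 s=3: L1-HIT | VC []
  [2] addr=0x17e blk=23 s=3: L1-HIT | VC []
  [3] addr=0xe3 blk=14 s=2: MISS | VC []
  [4] addr=0xb0 blk=11 s=3: MISS | VC [23]
  [5] addr=0xa8 blk=10 s=2: MISS | VC [23, 14]
  [6] addr=0xe6 blk=14 s=2: VC-HIT | VC [23, 10]
  [7] addr=0x17a blk=23 s=3: VC-HIT | VC [11, 10]
  [8] addr=0x132 blk=19 s=3: MISS | VC [11, 10, 23]
  [9] addr=0xae blk=10 s=2: VC-HIT | VC [11, 14, 23]
  [10] addr=0x66 blk=6 s=2: MISS | VC [14, 23, 10]
  [11] addr=0x171 blk=23 s=3: VC-HIT | VC [14, 19, 10]
  [12] addr=0x66 blk=6 s=2: L1-HIT | VC [14, 19, 10]
  [13] addr=0x60 blk=6 s=2: L1-HIT | VC [14, 19, 10]
  [14] addr=0x68 blk=6 s=2: L1-HIT | VC [14, 19, 10]
  [15] addr=0xb9 blk=11 s=3: MISS | VC [19, 10, 23]

VC = [19, 10, 23]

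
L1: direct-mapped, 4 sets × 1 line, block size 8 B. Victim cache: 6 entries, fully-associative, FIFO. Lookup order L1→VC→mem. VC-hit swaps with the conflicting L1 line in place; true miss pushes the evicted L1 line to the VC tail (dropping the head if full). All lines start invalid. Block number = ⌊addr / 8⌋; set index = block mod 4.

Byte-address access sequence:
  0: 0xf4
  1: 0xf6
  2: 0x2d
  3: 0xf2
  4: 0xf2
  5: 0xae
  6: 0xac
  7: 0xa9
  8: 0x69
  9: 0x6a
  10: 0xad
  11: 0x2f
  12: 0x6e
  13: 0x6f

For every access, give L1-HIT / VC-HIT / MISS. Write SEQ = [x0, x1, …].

  [0] addr=0xf4 blk=30 s=2: MISS | VC []
  [1] addr=0xf6 blk=30 s=2: L1-HIT | VC []
  [2] addr=0x2d blk=5 s=1: MISS | VC []
  [3] addr=0xf2 blk=30 s=2: L1-HIT | VC []
  [4] addr=0xf2 blk=30 s=2: L1-HIT | VC []
  [5] addr=0xae blk=21 s=1: MISS | VC [5]
  [6] addr=0xac blk=21 s=1: L1-HIT | VC [5]
  [7] addr=0xa9 blk=21 s=1: L1-HIT | VC [5]
  [8] addr=0x69 blk=13 s=1: MISS | VC [5, 21]
  [9] addr=0x6a blk=13 s=1: L1-HIT | VC [5, 21]
  [10] addr=0xad blk=21 s=1: VC-HIT | VC [5, 13]
  [11] addr=0x2f blk=5 s=1: VC-HIT | VC [21, 13]
  [12] addr=0x6e blk=13 s=1: VC-HIT | VC [21, 5]
  [13] addr=0x6f blk=13 s=1: L1-HIT | VC [21, 5]

SEQ = [MISS, L1-HIT, MISS, L1-HIT, L1-HIT, MISS, L1-HIT, L1-HIT, MISS, L1-HIT, VC-HIT, VC-HIT, VC-HIT, L1-HIT]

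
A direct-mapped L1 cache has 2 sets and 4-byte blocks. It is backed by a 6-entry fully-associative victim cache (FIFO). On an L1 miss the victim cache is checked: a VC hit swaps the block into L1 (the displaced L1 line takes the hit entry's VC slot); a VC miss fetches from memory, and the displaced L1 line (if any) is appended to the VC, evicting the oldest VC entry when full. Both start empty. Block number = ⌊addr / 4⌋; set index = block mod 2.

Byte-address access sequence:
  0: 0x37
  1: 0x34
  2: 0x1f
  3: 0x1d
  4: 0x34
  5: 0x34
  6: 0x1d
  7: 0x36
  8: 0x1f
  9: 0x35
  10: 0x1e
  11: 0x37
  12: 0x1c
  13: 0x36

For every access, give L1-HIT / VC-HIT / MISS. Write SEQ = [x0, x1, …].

SEQ = [MISS, L1-HIT, MISS, L1-HIT, VC-HIT, L1-HIT, VC-HIT, VC-HIT, VC-HIT, VC-HIT, VC-HIT, VC-HIT, VC-HIT, VC-HIT]

0: 0x37 (blk 13, set 1) → MISS  vc=[]
1: 0x34 (blk 13, set 1) → L1-HIT  vc=[]
2: 0x1f (blk 7, set 1) → MISS  vc=[13]
3: 0x1d (blk 7, set 1) → L1-HIT  vc=[13]
4: 0x34 (blk 13, set 1) → VC-HIT  vc=[7]
5: 0x34 (blk 13, set 1) → L1-HIT  vc=[7]
6: 0x1d (blk 7, set 1) → VC-HIT  vc=[13]
7: 0x36 (blk 13, set 1) → VC-HIT  vc=[7]
8: 0x1f (blk 7, set 1) → VC-HIT  vc=[13]
9: 0x35 (blk 13, set 1) → VC-HIT  vc=[7]
10: 0x1e (blk 7, set 1) → VC-HIT  vc=[13]
11: 0x37 (blk 13, set 1) → VC-HIT  vc=[7]
12: 0x1c (blk 7, set 1) → VC-HIT  vc=[13]
13: 0x36 (blk 13, set 1) → VC-HIT  vc=[7]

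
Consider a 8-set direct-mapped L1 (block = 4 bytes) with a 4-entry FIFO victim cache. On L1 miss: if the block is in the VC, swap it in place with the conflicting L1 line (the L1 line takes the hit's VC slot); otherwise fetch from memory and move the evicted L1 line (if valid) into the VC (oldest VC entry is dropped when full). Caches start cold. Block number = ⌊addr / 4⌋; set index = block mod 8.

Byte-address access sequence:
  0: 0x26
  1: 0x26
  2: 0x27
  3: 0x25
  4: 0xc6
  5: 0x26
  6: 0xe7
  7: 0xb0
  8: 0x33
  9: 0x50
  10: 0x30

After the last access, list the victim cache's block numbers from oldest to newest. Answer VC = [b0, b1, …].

  [0] addr=0x26 blk=9 s=1: MISS | VC []
  [1] addr=0x26 blk=9 s=1: L1-HIT | VC []
  [2] addr=0x27 blk=9 s=1: L1-HIT | VC []
  [3] addr=0x25 blk=9 s=1: L1-HIT | VC []
  [4] addr=0xc6 blk=49 s=1: MISS | VC [9]
  [5] addr=0x26 blk=9 s=1: VC-HIT | VC [49]
  [6] addr=0xe7 blk=57 s=1: MISS | VC [49, 9]
  [7] addr=0xb0 blk=44 s=4: MISS | VC [49, 9]
  [8] addr=0x33 blk=12 s=4: MISS | VC [49, 9, 44]
  [9] addr=0x50 blk=20 s=4: MISS | VC [49, 9, 44, 12]
  [10] addr=0x30 blk=12 s=4: VC-HIT | VC [49, 9, 44, 20]

VC = [49, 9, 44, 20]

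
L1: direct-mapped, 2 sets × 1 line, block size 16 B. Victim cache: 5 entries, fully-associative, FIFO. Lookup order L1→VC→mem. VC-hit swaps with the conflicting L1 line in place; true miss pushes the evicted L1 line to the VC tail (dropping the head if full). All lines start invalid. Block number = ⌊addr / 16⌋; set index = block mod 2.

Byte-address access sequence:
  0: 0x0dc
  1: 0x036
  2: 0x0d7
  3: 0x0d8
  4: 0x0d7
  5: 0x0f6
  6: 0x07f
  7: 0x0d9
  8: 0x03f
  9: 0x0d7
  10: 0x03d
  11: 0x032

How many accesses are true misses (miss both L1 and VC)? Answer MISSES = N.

MISSES = 4

  [0] addr=0xdc blk=13 s=1: MISS | VC []
  [1] addr=0x36 blk=3 s=1: MISS | VC [13]
  [2] addr=0xd7 blk=13 s=1: VC-HIT | VC [3]
  [3] addr=0xd8 blk=13 s=1: L1-HIT | VC [3]
  [4] addr=0xd7 blk=13 s=1: L1-HIT | VC [3]
  [5] addr=0xf6 blk=15 s=1: MISS | VC [3, 13]
  [6] addr=0x7f blk=7 s=1: MISS | VC [3, 13, 15]
  [7] addr=0xd9 blk=13 s=1: VC-HIT | VC [3, 7, 15]
  [8] addr=0x3f blk=3 s=1: VC-HIT | VC [13, 7, 15]
  [9] addr=0xd7 blk=13 s=1: VC-HIT | VC [3, 7, 15]
  [10] addr=0x3d blk=3 s=1: VC-HIT | VC [13, 7, 15]
  [11] addr=0x32 blk=3 s=1: L1-HIT | VC [13, 7, 15]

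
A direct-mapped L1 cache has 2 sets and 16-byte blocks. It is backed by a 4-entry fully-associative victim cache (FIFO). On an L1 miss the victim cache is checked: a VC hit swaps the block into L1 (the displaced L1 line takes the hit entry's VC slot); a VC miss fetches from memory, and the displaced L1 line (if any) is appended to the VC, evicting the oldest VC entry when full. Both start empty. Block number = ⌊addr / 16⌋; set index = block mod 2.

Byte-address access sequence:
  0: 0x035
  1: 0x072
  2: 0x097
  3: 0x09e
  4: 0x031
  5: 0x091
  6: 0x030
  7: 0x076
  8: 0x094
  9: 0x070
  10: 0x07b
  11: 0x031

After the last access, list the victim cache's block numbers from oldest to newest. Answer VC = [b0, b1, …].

VC = [9, 7]

#0 0x35→b3/s1 MISS; vc=[]
#1 0x72→b7/s1 MISS; vc=[3]
#2 0x97→b9/s1 MISS; vc=[3,7]
#3 0x9e→b9/s1 L1-HIT; vc=[3,7]
#4 0x31→b3/s1 VC-HIT; vc=[9,7]
#5 0x91→b9/s1 VC-HIT; vc=[3,7]
#6 0x30→b3/s1 VC-HIT; vc=[9,7]
#7 0x76→b7/s1 VC-HIT; vc=[9,3]
#8 0x94→b9/s1 VC-HIT; vc=[7,3]
#9 0x70→b7/s1 VC-HIT; vc=[9,3]
#10 0x7b→b7/s1 L1-HIT; vc=[9,3]
#11 0x31→b3/s1 VC-HIT; vc=[9,7]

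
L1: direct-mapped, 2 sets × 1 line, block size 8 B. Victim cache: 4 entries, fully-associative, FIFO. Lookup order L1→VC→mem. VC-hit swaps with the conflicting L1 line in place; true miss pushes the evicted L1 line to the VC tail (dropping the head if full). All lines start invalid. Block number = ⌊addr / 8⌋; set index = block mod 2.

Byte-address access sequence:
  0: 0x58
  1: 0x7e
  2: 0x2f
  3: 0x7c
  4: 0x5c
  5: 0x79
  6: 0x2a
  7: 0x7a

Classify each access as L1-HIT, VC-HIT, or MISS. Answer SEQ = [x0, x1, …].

SEQ = [MISS, MISS, MISS, VC-HIT, VC-HIT, VC-HIT, VC-HIT, VC-HIT]

  [0] addr=0x58 blk=11 s=1: MISS | VC []
  [1] addr=0x7e blk=15 s=1: MISS | VC [11]
  [2] addr=0x2f blk=5 s=1: MISS | VC [11, 15]
  [3] addr=0x7c blk=15 s=1: VC-HIT | VC [11, 5]
  [4] addr=0x5c blk=11 s=1: VC-HIT | VC [15, 5]
  [5] addr=0x79 blk=15 s=1: VC-HIT | VC [11, 5]
  [6] addr=0x2a blk=5 s=1: VC-HIT | VC [11, 15]
  [7] addr=0x7a blk=15 s=1: VC-HIT | VC [11, 5]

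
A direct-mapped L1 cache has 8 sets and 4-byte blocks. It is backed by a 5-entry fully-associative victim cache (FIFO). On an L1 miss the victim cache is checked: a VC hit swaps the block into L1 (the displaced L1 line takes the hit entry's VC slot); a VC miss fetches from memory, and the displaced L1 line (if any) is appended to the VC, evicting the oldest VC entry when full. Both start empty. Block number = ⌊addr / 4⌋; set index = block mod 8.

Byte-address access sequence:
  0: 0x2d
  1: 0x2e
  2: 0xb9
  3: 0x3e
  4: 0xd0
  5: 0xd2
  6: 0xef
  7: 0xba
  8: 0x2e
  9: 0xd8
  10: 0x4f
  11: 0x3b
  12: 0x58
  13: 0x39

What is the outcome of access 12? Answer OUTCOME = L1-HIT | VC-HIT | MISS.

#0 0x2d→b11/s3 MISS; vc=[]
#1 0x2e→b11/s3 L1-HIT; vc=[]
#2 0xb9→b46/s6 MISS; vc=[]
#3 0x3e→b15/s7 MISS; vc=[]
#4 0xd0→b52/s4 MISS; vc=[]
#5 0xd2→b52/s4 L1-HIT; vc=[]
#6 0xef→b59/s3 MISS; vc=[11]
#7 0xba→b46/s6 L1-HIT; vc=[11]
#8 0x2e→b11/s3 VC-HIT; vc=[59]
#9 0xd8→b54/s6 MISS; vc=[59,46]
#10 0x4f→b19/s3 MISS; vc=[59,46,11]
#11 0x3b→b14/s6 MISS; vc=[59,46,11,54]
#12 0x58→b22/s6 MISS; vc=[59,46,11,54,14]
#13 0x39→b14/s6 VC-HIT; vc=[59,46,11,54,22]

OUTCOME = MISS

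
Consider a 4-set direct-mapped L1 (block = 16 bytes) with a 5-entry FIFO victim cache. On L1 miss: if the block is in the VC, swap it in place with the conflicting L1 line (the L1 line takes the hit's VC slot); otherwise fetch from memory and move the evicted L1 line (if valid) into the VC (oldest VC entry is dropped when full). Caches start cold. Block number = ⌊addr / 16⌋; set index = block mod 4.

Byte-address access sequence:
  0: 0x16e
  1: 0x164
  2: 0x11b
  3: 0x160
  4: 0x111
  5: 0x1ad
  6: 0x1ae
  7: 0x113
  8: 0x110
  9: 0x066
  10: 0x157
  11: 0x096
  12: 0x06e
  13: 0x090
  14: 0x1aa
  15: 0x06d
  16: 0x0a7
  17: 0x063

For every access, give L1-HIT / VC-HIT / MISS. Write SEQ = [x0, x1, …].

#0 0x16e→b22/s2 MISS; vc=[]
#1 0x164→b22/s2 L1-HIT; vc=[]
#2 0x11b→b17/s1 MISS; vc=[]
#3 0x160→b22/s2 L1-HIT; vc=[]
#4 0x111→b17/s1 L1-HIT; vc=[]
#5 0x1ad→b26/s2 MISS; vc=[22]
#6 0x1ae→b26/s2 L1-HIT; vc=[22]
#7 0x113→b17/s1 L1-HIT; vc=[22]
#8 0x110→b17/s1 L1-HIT; vc=[22]
#9 0x66→b6/s2 MISS; vc=[22,26]
#10 0x157→b21/s1 MISS; vc=[22,26,17]
#11 0x96→b9/s1 MISS; vc=[22,26,17,21]
#12 0x6e→b6/s2 L1-HIT; vc=[22,26,17,21]
#13 0x90→b9/s1 L1-HIT; vc=[22,26,17,21]
#14 0x1aa→b26/s2 VC-HIT; vc=[22,6,17,21]
#15 0x6d→b6/s2 VC-HIT; vc=[22,26,17,21]
#16 0xa7→b10/s2 MISS; vc=[22,26,17,21,6]
#17 0x63→b6/s2 VC-HIT; vc=[22,26,17,21,10]

SEQ = [MISS, L1-HIT, MISS, L1-HIT, L1-HIT, MISS, L1-HIT, L1-HIT, L1-HIT, MISS, MISS, MISS, L1-HIT, L1-HIT, VC-HIT, VC-HIT, MISS, VC-HIT]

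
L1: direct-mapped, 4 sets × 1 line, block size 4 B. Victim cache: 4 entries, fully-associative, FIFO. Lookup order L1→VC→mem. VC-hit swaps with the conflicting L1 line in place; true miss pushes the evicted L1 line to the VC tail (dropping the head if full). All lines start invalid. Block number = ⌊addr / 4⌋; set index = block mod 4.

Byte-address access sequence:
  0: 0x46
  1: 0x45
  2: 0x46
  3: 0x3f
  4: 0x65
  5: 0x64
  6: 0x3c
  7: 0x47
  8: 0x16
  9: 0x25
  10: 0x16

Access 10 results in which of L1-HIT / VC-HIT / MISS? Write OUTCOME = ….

OUTCOME = VC-HIT

  [0] addr=0x46 blk=17 s=1: MISS | VC []
  [1] addr=0x45 blk=17 s=1: L1-HIT | VC []
  [2] addr=0x46 blk=17 s=1: L1-HIT | VC []
  [3] addr=0x3f blk=15 s=3: MISS | VC []
  [4] addr=0x65 blk=25 s=1: MISS | VC [17]
  [5] addr=0x64 blk=25 s=1: L1-HIT | VC [17]
  [6] addr=0x3c blk=15 s=3: L1-HIT | VC [17]
  [7] addr=0x47 blk=17 s=1: VC-HIT | VC [25]
  [8] addr=0x16 blk=5 s=1: MISS | VC [25, 17]
  [9] addr=0x25 blk=9 s=1: MISS | VC [25, 17, 5]
  [10] addr=0x16 blk=5 s=1: VC-HIT | VC [25, 17, 9]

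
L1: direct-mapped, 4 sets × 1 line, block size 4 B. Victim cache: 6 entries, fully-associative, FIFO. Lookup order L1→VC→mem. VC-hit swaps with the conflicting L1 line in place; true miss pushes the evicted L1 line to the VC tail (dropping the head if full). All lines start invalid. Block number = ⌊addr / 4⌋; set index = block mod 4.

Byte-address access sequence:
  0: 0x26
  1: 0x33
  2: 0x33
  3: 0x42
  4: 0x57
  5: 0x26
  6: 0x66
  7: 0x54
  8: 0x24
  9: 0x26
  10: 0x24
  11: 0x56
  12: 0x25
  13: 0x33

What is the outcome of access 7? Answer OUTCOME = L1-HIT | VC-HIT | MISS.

0: 0x26 (blk 9, set 1) → MISS  vc=[]
1: 0x33 (blk 12, set 0) → MISS  vc=[]
2: 0x33 (blk 12, set 0) → L1-HIT  vc=[]
3: 0x42 (blk 16, set 0) → MISS  vc=[12]
4: 0x57 (blk 21, set 1) → MISS  vc=[12, 9]
5: 0x26 (blk 9, set 1) → VC-HIT  vc=[12, 21]
6: 0x66 (blk 25, set 1) → MISS  vc=[12, 21, 9]
7: 0x54 (blk 21, set 1) → VC-HIT  vc=[12, 25, 9]
8: 0x24 (blk 9, set 1) → VC-HIT  vc=[12, 25, 21]
9: 0x26 (blk 9, set 1) → L1-HIT  vc=[12, 25, 21]
10: 0x24 (blk 9, set 1) → L1-HIT  vc=[12, 25, 21]
11: 0x56 (blk 21, set 1) → VC-HIT  vc=[12, 25, 9]
12: 0x25 (blk 9, set 1) → VC-HIT  vc=[12, 25, 21]
13: 0x33 (blk 12, set 0) → VC-HIT  vc=[16, 25, 21]

OUTCOME = VC-HIT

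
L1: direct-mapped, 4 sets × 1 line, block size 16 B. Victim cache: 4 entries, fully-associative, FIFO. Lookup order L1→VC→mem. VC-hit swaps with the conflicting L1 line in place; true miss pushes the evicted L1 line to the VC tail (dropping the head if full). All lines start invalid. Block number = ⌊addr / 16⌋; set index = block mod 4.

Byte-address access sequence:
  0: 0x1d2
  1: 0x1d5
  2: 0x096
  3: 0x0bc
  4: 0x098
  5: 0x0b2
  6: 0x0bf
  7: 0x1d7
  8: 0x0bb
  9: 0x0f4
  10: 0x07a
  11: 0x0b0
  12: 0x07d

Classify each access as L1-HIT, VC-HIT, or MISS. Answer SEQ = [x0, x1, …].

0: 0x1d2 (blk 29, set 1) → MISS  vc=[]
1: 0x1d5 (blk 29, set 1) → L1-HIT  vc=[]
2: 0x96 (blk 9, set 1) → MISS  vc=[29]
3: 0xbc (blk 11, set 3) → MISS  vc=[29]
4: 0x98 (blk 9, set 1) → L1-HIT  vc=[29]
5: 0xb2 (blk 11, set 3) → L1-HIT  vc=[29]
6: 0xbf (blk 11, set 3) → L1-HIT  vc=[29]
7: 0x1d7 (blk 29, set 1) → VC-HIT  vc=[9]
8: 0xbb (blk 11, set 3) → L1-HIT  vc=[9]
9: 0xf4 (blk 15, set 3) → MISS  vc=[9, 11]
10: 0x7a (blk 7, set 3) → MISS  vc=[9, 11, 15]
11: 0xb0 (blk 11, set 3) → VC-HIT  vc=[9, 7, 15]
12: 0x7d (blk 7, set 3) → VC-HIT  vc=[9, 11, 15]

SEQ = [MISS, L1-HIT, MISS, MISS, L1-HIT, L1-HIT, L1-HIT, VC-HIT, L1-HIT, MISS, MISS, VC-HIT, VC-HIT]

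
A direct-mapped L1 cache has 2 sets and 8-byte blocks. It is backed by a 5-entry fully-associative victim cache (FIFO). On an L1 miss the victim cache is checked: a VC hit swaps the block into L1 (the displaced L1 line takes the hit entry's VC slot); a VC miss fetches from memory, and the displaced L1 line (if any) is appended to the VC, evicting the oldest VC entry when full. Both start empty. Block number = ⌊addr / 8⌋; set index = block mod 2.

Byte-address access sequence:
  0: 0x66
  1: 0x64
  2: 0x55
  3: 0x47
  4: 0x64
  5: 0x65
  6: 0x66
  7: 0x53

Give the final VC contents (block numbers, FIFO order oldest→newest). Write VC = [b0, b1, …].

VC = [8, 12]

0: 0x66 (blk 12, set 0) → MISS  vc=[]
1: 0x64 (blk 12, set 0) → L1-HIT  vc=[]
2: 0x55 (blk 10, set 0) → MISS  vc=[12]
3: 0x47 (blk 8, set 0) → MISS  vc=[12, 10]
4: 0x64 (blk 12, set 0) → VC-HIT  vc=[8, 10]
5: 0x65 (blk 12, set 0) → L1-HIT  vc=[8, 10]
6: 0x66 (blk 12, set 0) → L1-HIT  vc=[8, 10]
7: 0x53 (blk 10, set 0) → VC-HIT  vc=[8, 12]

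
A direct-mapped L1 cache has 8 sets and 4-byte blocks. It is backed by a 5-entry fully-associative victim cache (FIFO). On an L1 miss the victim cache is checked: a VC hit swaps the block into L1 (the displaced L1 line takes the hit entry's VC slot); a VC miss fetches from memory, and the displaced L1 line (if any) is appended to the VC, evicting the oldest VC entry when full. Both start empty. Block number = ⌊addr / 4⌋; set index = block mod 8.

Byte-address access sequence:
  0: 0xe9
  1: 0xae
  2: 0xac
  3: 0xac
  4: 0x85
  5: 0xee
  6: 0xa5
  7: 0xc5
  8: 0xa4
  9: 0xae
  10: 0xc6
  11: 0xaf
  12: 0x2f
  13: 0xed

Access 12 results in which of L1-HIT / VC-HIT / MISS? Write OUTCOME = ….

OUTCOME = MISS

0: 0xe9 (blk 58, set 2) → MISS  vc=[]
1: 0xae (blk 43, set 3) → MISS  vc=[]
2: 0xac (blk 43, set 3) → L1-HIT  vc=[]
3: 0xac (blk 43, set 3) → L1-HIT  vc=[]
4: 0x85 (blk 33, set 1) → MISS  vc=[]
5: 0xee (blk 59, set 3) → MISS  vc=[43]
6: 0xa5 (blk 41, set 1) → MISS  vc=[43, 33]
7: 0xc5 (blk 49, set 1) → MISS  vc=[43, 33, 41]
8: 0xa4 (blk 41, set 1) → VC-HIT  vc=[43, 33, 49]
9: 0xae (blk 43, set 3) → VC-HIT  vc=[59, 33, 49]
10: 0xc6 (blk 49, set 1) → VC-HIT  vc=[59, 33, 41]
11: 0xaf (blk 43, set 3) → L1-HIT  vc=[59, 33, 41]
12: 0x2f (blk 11, set 3) → MISS  vc=[59, 33, 41, 43]
13: 0xed (blk 59, set 3) → VC-HIT  vc=[11, 33, 41, 43]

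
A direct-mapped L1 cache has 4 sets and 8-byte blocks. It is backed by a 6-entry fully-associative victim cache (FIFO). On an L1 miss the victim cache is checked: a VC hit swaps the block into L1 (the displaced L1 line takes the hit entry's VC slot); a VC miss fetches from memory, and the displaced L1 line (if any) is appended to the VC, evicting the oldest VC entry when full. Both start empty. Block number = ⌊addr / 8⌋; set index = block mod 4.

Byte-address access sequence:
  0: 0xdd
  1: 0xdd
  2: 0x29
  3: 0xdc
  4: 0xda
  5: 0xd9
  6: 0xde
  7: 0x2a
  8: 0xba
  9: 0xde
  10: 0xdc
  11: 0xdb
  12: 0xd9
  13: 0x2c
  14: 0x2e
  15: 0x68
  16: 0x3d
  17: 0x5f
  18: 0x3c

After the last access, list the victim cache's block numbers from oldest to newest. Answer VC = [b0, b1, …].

#0 0xdd→b27/s3 MISS; vc=[]
#1 0xdd→b27/s3 L1-HIT; vc=[]
#2 0x29→b5/s1 MISS; vc=[]
#3 0xdc→b27/s3 L1-HIT; vc=[]
#4 0xda→b27/s3 L1-HIT; vc=[]
#5 0xd9→b27/s3 L1-HIT; vc=[]
#6 0xde→b27/s3 L1-HIT; vc=[]
#7 0x2a→b5/s1 L1-HIT; vc=[]
#8 0xba→b23/s3 MISS; vc=[27]
#9 0xde→b27/s3 VC-HIT; vc=[23]
#10 0xdc→b27/s3 L1-HIT; vc=[23]
#11 0xdb→b27/s3 L1-HIT; vc=[23]
#12 0xd9→b27/s3 L1-HIT; vc=[23]
#13 0x2c→b5/s1 L1-HIT; vc=[23]
#14 0x2e→b5/s1 L1-HIT; vc=[23]
#15 0x68→b13/s1 MISS; vc=[23,5]
#16 0x3d→b7/s3 MISS; vc=[23,5,27]
#17 0x5f→b11/s3 MISS; vc=[23,5,27,7]
#18 0x3c→b7/s3 VC-HIT; vc=[23,5,27,11]

VC = [23, 5, 27, 11]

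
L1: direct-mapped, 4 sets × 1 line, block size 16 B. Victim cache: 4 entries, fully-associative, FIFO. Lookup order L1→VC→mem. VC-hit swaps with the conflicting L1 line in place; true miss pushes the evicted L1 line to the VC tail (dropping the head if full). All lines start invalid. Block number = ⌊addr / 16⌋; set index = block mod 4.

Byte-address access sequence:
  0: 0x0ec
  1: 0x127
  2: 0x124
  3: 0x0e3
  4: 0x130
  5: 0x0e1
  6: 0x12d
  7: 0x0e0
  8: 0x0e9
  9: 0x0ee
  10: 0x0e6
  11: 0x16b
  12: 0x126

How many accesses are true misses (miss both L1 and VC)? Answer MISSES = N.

#0 0xec→b14/s2 MISS; vc=[]
#1 0x127→b18/s2 MISS; vc=[14]
#2 0x124→b18/s2 L1-HIT; vc=[14]
#3 0xe3→b14/s2 VC-HIT; vc=[18]
#4 0x130→b19/s3 MISS; vc=[18]
#5 0xe1→b14/s2 L1-HIT; vc=[18]
#6 0x12d→b18/s2 VC-HIT; vc=[14]
#7 0xe0→b14/s2 VC-HIT; vc=[18]
#8 0xe9→b14/s2 L1-HIT; vc=[18]
#9 0xee→b14/s2 L1-HIT; vc=[18]
#10 0xe6→b14/s2 L1-HIT; vc=[18]
#11 0x16b→b22/s2 MISS; vc=[18,14]
#12 0x126→b18/s2 VC-HIT; vc=[22,14]

MISSES = 4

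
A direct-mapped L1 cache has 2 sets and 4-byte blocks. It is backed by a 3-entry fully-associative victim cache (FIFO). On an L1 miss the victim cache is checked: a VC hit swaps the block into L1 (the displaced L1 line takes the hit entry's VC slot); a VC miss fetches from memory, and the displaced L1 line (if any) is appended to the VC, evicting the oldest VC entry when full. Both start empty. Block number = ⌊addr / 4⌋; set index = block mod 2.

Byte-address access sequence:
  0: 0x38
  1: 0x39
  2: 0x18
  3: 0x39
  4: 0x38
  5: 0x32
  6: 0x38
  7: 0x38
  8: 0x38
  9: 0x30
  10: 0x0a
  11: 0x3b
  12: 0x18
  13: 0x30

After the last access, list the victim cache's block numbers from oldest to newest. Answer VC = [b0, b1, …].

  [0] addr=0x38 blk=14 s=0: MISS | VC []
  [1] addr=0x39 blk=14 s=0: L1-HIT | VC []
  [2] addr=0x18 blk=6 s=0: MISS | VC [14]
  [3] addr=0x39 blk=14 s=0: VC-HIT | VC [6]
  [4] addr=0x38 blk=14 s=0: L1-HIT | VC [6]
  [5] addr=0x32 blk=12 s=0: MISS | VC [6, 14]
  [6] addr=0x38 blk=14 s=0: VC-HIT | VC [6, 12]
  [7] addr=0x38 blk=14 s=0: L1-HIT | VC [6, 12]
  [8] addr=0x38 blk=14 s=0: L1-HIT | VC [6, 12]
  [9] addr=0x30 blk=12 s=0: VC-HIT | VC [6, 14]
  [10] addr=0xa blk=2 s=0: MISS | VC [6, 14, 12]
  [11] addr=0x3b blk=14 s=0: VC-HIT | VC [6, 2, 12]
  [12] addr=0x18 blk=6 s=0: VC-HIT | VC [14, 2, 12]
  [13] addr=0x30 blk=12 s=0: VC-HIT | VC [14, 2, 6]

VC = [14, 2, 6]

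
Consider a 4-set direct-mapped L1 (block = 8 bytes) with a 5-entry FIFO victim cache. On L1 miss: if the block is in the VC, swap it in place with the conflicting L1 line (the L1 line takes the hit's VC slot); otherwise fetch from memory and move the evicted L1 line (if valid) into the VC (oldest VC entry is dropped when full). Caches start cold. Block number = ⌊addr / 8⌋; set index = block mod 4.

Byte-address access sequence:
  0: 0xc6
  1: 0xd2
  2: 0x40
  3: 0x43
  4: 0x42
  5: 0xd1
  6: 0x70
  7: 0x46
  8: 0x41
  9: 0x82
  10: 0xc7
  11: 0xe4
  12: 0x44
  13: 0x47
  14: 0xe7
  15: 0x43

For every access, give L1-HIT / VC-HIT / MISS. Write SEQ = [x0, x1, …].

0: 0xc6 (blk 24, set 0) → MISS  vc=[]
1: 0xd2 (blk 26, set 2) → MISS  vc=[]
2: 0x40 (blk 8, set 0) → MISS  vc=[24]
3: 0x43 (blk 8, set 0) → L1-HIT  vc=[24]
4: 0x42 (blk 8, set 0) → L1-HIT  vc=[24]
5: 0xd1 (blk 26, set 2) → L1-HIT  vc=[24]
6: 0x70 (blk 14, set 2) → MISS  vc=[24, 26]
7: 0x46 (blk 8, set 0) → L1-HIT  vc=[24, 26]
8: 0x41 (blk 8, set 0) → L1-HIT  vc=[24, 26]
9: 0x82 (blk 16, set 0) → MISS  vc=[24, 26, 8]
10: 0xc7 (blk 24, set 0) → VC-HIT  vc=[16, 26, 8]
11: 0xe4 (blk 28, set 0) → MISS  vc=[16, 26, 8, 24]
12: 0x44 (blk 8, set 0) → VC-HIT  vc=[16, 26, 28, 24]
13: 0x47 (blk 8, set 0) → L1-HIT  vc=[16, 26, 28, 24]
14: 0xe7 (blk 28, set 0) → VC-HIT  vc=[16, 26, 8, 24]
15: 0x43 (blk 8, set 0) → VC-HIT  vc=[16, 26, 28, 24]

SEQ = [MISS, MISS, MISS, L1-HIT, L1-HIT, L1-HIT, MISS, L1-HIT, L1-HIT, MISS, VC-HIT, MISS, VC-HIT, L1-HIT, VC-HIT, VC-HIT]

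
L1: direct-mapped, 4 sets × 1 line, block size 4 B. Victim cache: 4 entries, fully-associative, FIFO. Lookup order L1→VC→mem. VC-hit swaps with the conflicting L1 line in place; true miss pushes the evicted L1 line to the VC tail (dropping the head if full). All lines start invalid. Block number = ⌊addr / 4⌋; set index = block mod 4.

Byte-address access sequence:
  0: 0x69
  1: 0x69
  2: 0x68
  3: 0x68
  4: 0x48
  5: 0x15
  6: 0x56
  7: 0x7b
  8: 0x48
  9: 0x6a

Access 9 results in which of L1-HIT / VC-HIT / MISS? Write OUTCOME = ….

OUTCOME = VC-HIT

  [0] addr=0x69 blk=26 s=2: MISS | VC []
  [1] addr=0x69 blk=26 s=2: L1-HIT | VC []
  [2] addr=0x68 blk=26 s=2: L1-HIT | VC []
  [3] addr=0x68 blk=26 s=2: L1-HIT | VC []
  [4] addr=0x48 blk=18 s=2: MISS | VC [26]
  [5] addr=0x15 blk=5 s=1: MISS | VC [26]
  [6] addr=0x56 blk=21 s=1: MISS | VC [26, 5]
  [7] addr=0x7b blk=30 s=2: MISS | VC [26, 5, 18]
  [8] addr=0x48 blk=18 s=2: VC-HIT | VC [26, 5, 30]
  [9] addr=0x6a blk=26 s=2: VC-HIT | VC [18, 5, 30]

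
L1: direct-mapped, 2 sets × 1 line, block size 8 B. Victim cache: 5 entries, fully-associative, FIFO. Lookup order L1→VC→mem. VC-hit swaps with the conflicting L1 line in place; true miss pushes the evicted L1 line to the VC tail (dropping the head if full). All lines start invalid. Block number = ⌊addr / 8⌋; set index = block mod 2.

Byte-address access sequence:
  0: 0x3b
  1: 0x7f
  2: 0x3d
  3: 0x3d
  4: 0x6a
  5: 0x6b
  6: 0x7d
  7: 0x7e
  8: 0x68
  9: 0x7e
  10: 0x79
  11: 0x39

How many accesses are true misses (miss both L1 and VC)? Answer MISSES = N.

0: 0x3b (blk 7, set 1) → MISS  vc=[]
1: 0x7f (blk 15, set 1) → MISS  vc=[7]
2: 0x3d (blk 7, set 1) → VC-HIT  vc=[15]
3: 0x3d (blk 7, set 1) → L1-HIT  vc=[15]
4: 0x6a (blk 13, set 1) → MISS  vc=[15, 7]
5: 0x6b (blk 13, set 1) → L1-HIT  vc=[15, 7]
6: 0x7d (blk 15, set 1) → VC-HIT  vc=[13, 7]
7: 0x7e (blk 15, set 1) → L1-HIT  vc=[13, 7]
8: 0x68 (blk 13, set 1) → VC-HIT  vc=[15, 7]
9: 0x7e (blk 15, set 1) → VC-HIT  vc=[13, 7]
10: 0x79 (blk 15, set 1) → L1-HIT  vc=[13, 7]
11: 0x39 (blk 7, set 1) → VC-HIT  vc=[13, 15]

MISSES = 3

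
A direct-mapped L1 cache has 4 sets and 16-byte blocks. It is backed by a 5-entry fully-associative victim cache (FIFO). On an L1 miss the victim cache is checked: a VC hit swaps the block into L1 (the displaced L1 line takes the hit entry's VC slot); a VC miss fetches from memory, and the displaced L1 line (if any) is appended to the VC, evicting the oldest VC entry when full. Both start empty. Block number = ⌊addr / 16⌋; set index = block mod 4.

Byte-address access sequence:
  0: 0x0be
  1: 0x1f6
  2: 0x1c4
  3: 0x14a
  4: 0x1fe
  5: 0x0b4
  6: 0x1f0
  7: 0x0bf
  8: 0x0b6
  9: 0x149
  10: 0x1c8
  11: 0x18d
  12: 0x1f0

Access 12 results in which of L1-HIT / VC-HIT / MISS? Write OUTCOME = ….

#0 0xbe→b11/s3 MISS; vc=[]
#1 0x1f6→b31/s3 MISS; vc=[11]
#2 0x1c4→b28/s0 MISS; vc=[11]
#3 0x14a→b20/s0 MISS; vc=[11,28]
#4 0x1fe→b31/s3 L1-HIT; vc=[11,28]
#5 0xb4→b11/s3 VC-HIT; vc=[31,28]
#6 0x1f0→b31/s3 VC-HIT; vc=[11,28]
#7 0xbf→b11/s3 VC-HIT; vc=[31,28]
#8 0xb6→b11/s3 L1-HIT; vc=[31,28]
#9 0x149→b20/s0 L1-HIT; vc=[31,28]
#10 0x1c8→b28/s0 VC-HIT; vc=[31,20]
#11 0x18d→b24/s0 MISS; vc=[31,20,28]
#12 0x1f0→b31/s3 VC-HIT; vc=[11,20,28]

OUTCOME = VC-HIT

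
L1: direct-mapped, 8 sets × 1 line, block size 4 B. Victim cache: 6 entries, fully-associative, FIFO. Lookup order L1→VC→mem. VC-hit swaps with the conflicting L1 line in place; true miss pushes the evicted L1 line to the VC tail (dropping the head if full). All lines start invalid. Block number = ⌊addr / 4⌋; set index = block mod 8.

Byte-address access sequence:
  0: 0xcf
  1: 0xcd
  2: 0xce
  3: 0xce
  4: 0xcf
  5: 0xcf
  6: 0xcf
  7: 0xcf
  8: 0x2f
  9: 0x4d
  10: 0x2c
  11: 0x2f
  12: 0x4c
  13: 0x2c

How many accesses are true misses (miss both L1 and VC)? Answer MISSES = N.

MISSES = 3

  [0] addr=0xcf blk=51 s=3: MISS | VC []
  [1] addr=0xcd blk=51 s=3: L1-HIT | VC []
  [2] addr=0xce blk=51 s=3: L1-HIT | VC []
  [3] addr=0xce blk=51 s=3: L1-HIT | VC []
  [4] addr=0xcf blk=51 s=3: L1-HIT | VC []
  [5] addr=0xcf blk=51 s=3: L1-HIT | VC []
  [6] addr=0xcf blk=51 s=3: L1-HIT | VC []
  [7] addr=0xcf blk=51 s=3: L1-HIT | VC []
  [8] addr=0x2f blk=11 s=3: MISS | VC [51]
  [9] addr=0x4d blk=19 s=3: MISS | VC [51, 11]
  [10] addr=0x2c blk=11 s=3: VC-HIT | VC [51, 19]
  [11] addr=0x2f blk=11 s=3: L1-HIT | VC [51, 19]
  [12] addr=0x4c blk=19 s=3: VC-HIT | VC [51, 11]
  [13] addr=0x2c blk=11 s=3: VC-HIT | VC [51, 19]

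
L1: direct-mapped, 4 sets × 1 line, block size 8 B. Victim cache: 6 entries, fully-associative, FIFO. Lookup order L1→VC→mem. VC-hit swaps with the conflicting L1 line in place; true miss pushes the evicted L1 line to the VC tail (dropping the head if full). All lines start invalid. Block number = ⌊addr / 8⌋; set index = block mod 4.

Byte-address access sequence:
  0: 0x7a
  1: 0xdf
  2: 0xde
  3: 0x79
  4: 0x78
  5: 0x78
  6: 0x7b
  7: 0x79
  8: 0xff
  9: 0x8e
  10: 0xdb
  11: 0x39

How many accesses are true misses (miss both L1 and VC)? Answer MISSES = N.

MISSES = 5

  [0] addr=0x7a blk=15 s=3: MISS | VC []
  [1] addr=0xdf blk=27 s=3: MISS | VC [15]
  [2] addr=0xde blk=27 s=3: L1-HIT | VC [15]
  [3] addr=0x79 blk=15 s=3: VC-HIT | VC [27]
  [4] addr=0x78 blk=15 s=3: L1-HIT | VC [27]
  [5] addr=0x78 blk=15 s=3: L1-HIT | VC [27]
  [6] addr=0x7b blk=15 s=3: L1-HIT | VC [27]
  [7] addr=0x79 blk=15 s=3: L1-HIT | VC [27]
  [8] addr=0xff blk=31 s=3: MISS | VC [27, 15]
  [9] addr=0x8e blk=17 s=1: MISS | VC [27, 15]
  [10] addr=0xdb blk=27 s=3: VC-HIT | VC [31, 15]
  [11] addr=0x39 blk=7 s=3: MISS | VC [31, 15, 27]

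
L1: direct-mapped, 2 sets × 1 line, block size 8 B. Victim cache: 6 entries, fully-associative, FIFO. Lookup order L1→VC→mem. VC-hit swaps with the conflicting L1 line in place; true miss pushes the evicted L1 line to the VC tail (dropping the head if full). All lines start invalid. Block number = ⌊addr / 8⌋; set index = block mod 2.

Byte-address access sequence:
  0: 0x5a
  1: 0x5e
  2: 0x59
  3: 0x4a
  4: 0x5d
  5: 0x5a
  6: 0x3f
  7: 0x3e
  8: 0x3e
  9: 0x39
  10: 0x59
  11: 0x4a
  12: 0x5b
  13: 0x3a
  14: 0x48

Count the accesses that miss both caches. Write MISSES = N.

MISSES = 3

#0 0x5a→b11/s1 MISS; vc=[]
#1 0x5e→b11/s1 L1-HIT; vc=[]
#2 0x59→b11/s1 L1-HIT; vc=[]
#3 0x4a→b9/s1 MISS; vc=[11]
#4 0x5d→b11/s1 VC-HIT; vc=[9]
#5 0x5a→b11/s1 L1-HIT; vc=[9]
#6 0x3f→b7/s1 MISS; vc=[9,11]
#7 0x3e→b7/s1 L1-HIT; vc=[9,11]
#8 0x3e→b7/s1 L1-HIT; vc=[9,11]
#9 0x39→b7/s1 L1-HIT; vc=[9,11]
#10 0x59→b11/s1 VC-HIT; vc=[9,7]
#11 0x4a→b9/s1 VC-HIT; vc=[11,7]
#12 0x5b→b11/s1 VC-HIT; vc=[9,7]
#13 0x3a→b7/s1 VC-HIT; vc=[9,11]
#14 0x48→b9/s1 VC-HIT; vc=[7,11]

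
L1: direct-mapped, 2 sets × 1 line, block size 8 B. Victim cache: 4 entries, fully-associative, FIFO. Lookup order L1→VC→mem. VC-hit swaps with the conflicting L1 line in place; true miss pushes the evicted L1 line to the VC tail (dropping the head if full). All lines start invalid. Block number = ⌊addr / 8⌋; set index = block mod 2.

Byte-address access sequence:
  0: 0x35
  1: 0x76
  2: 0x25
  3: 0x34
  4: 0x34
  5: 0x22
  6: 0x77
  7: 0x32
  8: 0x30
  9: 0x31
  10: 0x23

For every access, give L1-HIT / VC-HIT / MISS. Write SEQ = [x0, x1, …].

#0 0x35→b6/s0 MISS; vc=[]
#1 0x76→b14/s0 MISS; vc=[6]
#2 0x25→b4/s0 MISS; vc=[6,14]
#3 0x34→b6/s0 VC-HIT; vc=[4,14]
#4 0x34→b6/s0 L1-HIT; vc=[4,14]
#5 0x22→b4/s0 VC-HIT; vc=[6,14]
#6 0x77→b14/s0 VC-HIT; vc=[6,4]
#7 0x32→b6/s0 VC-HIT; vc=[14,4]
#8 0x30→b6/s0 L1-HIT; vc=[14,4]
#9 0x31→b6/s0 L1-HIT; vc=[14,4]
#10 0x23→b4/s0 VC-HIT; vc=[14,6]

SEQ = [MISS, MISS, MISS, VC-HIT, L1-HIT, VC-HIT, VC-HIT, VC-HIT, L1-HIT, L1-HIT, VC-HIT]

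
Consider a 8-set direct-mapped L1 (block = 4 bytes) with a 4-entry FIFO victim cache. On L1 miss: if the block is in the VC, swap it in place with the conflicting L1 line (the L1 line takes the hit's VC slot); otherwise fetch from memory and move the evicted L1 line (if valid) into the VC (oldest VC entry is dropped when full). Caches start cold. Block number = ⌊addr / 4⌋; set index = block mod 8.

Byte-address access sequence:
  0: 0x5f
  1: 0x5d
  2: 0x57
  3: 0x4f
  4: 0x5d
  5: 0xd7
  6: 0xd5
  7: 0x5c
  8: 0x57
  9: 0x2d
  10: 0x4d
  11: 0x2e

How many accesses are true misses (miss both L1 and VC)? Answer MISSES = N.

MISSES = 5

  [0] addr=0x5f blk=23 s=7: MISS | VC []
  [1] addr=0x5d blk=23 s=7: L1-HIT | VC []
  [2] addr=0x57 blk=21 s=5: MISS | VC []
  [3] addr=0x4f blk=19 s=3: MISS | VC []
  [4] addr=0x5d blk=23 s=7: L1-HIT | VC []
  [5] addr=0xd7 blk=53 s=5: MISS | VC [21]
  [6] addr=0xd5 blk=53 s=5: L1-HIT | VC [21]
  [7] addr=0x5c blk=23 s=7: L1-HIT | VC [21]
  [8] addr=0x57 blk=21 s=5: VC-HIT | VC [53]
  [9] addr=0x2d blk=11 s=3: MISS | VC [53, 19]
  [10] addr=0x4d blk=19 s=3: VC-HIT | VC [53, 11]
  [11] addr=0x2e blk=11 s=3: VC-HIT | VC [53, 19]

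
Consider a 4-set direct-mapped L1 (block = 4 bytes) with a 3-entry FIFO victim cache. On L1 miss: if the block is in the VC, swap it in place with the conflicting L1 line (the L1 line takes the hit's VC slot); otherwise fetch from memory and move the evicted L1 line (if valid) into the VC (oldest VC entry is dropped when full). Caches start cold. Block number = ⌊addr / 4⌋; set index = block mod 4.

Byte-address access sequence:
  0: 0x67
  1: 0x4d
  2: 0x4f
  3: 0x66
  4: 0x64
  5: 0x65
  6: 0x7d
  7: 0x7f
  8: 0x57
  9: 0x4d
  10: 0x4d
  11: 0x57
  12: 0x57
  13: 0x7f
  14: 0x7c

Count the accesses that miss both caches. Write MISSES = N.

MISSES = 4

#0 0x67→b25/s1 MISS; vc=[]
#1 0x4d→b19/s3 MISS; vc=[]
#2 0x4f→b19/s3 L1-HIT; vc=[]
#3 0x66→b25/s1 L1-HIT; vc=[]
#4 0x64→b25/s1 L1-HIT; vc=[]
#5 0x65→b25/s1 L1-HIT; vc=[]
#6 0x7d→b31/s3 MISS; vc=[19]
#7 0x7f→b31/s3 L1-HIT; vc=[19]
#8 0x57→b21/s1 MISS; vc=[19,25]
#9 0x4d→b19/s3 VC-HIT; vc=[31,25]
#10 0x4d→b19/s3 L1-HIT; vc=[31,25]
#11 0x57→b21/s1 L1-HIT; vc=[31,25]
#12 0x57→b21/s1 L1-HIT; vc=[31,25]
#13 0x7f→b31/s3 VC-HIT; vc=[19,25]
#14 0x7c→b31/s3 L1-HIT; vc=[19,25]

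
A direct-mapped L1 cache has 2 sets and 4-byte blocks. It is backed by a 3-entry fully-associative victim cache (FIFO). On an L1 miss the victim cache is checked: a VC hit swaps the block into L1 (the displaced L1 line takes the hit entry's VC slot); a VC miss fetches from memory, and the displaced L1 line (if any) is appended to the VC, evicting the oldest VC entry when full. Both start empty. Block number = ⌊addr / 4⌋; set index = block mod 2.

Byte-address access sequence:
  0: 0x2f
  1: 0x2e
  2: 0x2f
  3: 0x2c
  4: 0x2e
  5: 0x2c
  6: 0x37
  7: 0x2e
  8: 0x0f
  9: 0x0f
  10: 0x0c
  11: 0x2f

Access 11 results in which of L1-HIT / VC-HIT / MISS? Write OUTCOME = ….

OUTCOME = VC-HIT

0: 0x2f (blk 11, set 1) → MISS  vc=[]
1: 0x2e (blk 11, set 1) → L1-HIT  vc=[]
2: 0x2f (blk 11, set 1) → L1-HIT  vc=[]
3: 0x2c (blk 11, set 1) → L1-HIT  vc=[]
4: 0x2e (blk 11, set 1) → L1-HIT  vc=[]
5: 0x2c (blk 11, set 1) → L1-HIT  vc=[]
6: 0x37 (blk 13, set 1) → MISS  vc=[11]
7: 0x2e (blk 11, set 1) → VC-HIT  vc=[13]
8: 0xf (blk 3, set 1) → MISS  vc=[13, 11]
9: 0xf (blk 3, set 1) → L1-HIT  vc=[13, 11]
10: 0xc (blk 3, set 1) → L1-HIT  vc=[13, 11]
11: 0x2f (blk 11, set 1) → VC-HIT  vc=[13, 3]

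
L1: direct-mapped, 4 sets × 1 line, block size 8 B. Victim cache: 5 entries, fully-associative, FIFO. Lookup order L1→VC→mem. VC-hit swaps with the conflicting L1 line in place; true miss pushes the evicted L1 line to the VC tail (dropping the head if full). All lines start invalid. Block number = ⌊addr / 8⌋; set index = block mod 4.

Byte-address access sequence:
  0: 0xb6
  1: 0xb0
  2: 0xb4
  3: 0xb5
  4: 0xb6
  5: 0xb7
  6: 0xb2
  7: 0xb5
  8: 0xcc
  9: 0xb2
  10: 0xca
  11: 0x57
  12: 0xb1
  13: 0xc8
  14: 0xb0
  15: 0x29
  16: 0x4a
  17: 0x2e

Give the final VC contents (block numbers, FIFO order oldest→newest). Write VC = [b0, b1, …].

VC = [10, 25, 9]

0: 0xb6 (blk 22, set 2) → MISS  vc=[]
1: 0xb0 (blk 22, set 2) → L1-HIT  vc=[]
2: 0xb4 (blk 22, set 2) → L1-HIT  vc=[]
3: 0xb5 (blk 22, set 2) → L1-HIT  vc=[]
4: 0xb6 (blk 22, set 2) → L1-HIT  vc=[]
5: 0xb7 (blk 22, set 2) → L1-HIT  vc=[]
6: 0xb2 (blk 22, set 2) → L1-HIT  vc=[]
7: 0xb5 (blk 22, set 2) → L1-HIT  vc=[]
8: 0xcc (blk 25, set 1) → MISS  vc=[]
9: 0xb2 (blk 22, set 2) → L1-HIT  vc=[]
10: 0xca (blk 25, set 1) → L1-HIT  vc=[]
11: 0x57 (blk 10, set 2) → MISS  vc=[22]
12: 0xb1 (blk 22, set 2) → VC-HIT  vc=[10]
13: 0xc8 (blk 25, set 1) → L1-HIT  vc=[10]
14: 0xb0 (blk 22, set 2) → L1-HIT  vc=[10]
15: 0x29 (blk 5, set 1) → MISS  vc=[10, 25]
16: 0x4a (blk 9, set 1) → MISS  vc=[10, 25, 5]
17: 0x2e (blk 5, set 1) → VC-HIT  vc=[10, 25, 9]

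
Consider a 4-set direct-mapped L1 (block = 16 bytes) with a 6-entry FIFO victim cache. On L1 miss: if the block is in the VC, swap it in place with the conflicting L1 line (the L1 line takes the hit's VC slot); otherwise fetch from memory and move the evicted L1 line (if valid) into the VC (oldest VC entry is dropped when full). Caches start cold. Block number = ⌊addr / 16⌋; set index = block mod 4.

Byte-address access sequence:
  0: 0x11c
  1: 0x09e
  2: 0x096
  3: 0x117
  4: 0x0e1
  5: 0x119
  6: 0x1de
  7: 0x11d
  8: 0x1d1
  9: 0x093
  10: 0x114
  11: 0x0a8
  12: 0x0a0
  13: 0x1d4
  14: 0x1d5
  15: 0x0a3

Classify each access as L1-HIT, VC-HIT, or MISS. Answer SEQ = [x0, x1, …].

  [0] addr=0x11c blk=17 s=1: MISS | VC []
  [1] addr=0x9e blk=9 s=1: MISS | VC [17]
  [2] addr=0x96 blk=9 s=1: L1-HIT | VC [17]
  [3] addr=0x117 blk=17 s=1: VC-HIT | VC [9]
  [4] addr=0xe1 blk=14 s=2: MISS | VC [9]
  [5] addr=0x119 blk=17 s=1: L1-HIT | VC [9]
  [6] addr=0x1de blk=29 s=1: MISS | VC [9, 17]
  [7] addr=0x11d blk=17 s=1: VC-HIT | VC [9, 29]
  [8] addr=0x1d1 blk=29 s=1: VC-HIT | VC [9, 17]
  [9] addr=0x93 blk=9 s=1: VC-HIT | VC [29, 17]
  [10] addr=0x114 blk=17 s=1: VC-HIT | VC [29, 9]
  [11] addr=0xa8 blk=10 s=2: MISS | VC [29, 9, 14]
  [12] addr=0xa0 blk=10 s=2: L1-HIT | VC [29, 9, 14]
  [13] addr=0x1d4 blk=29 s=1: VC-HIT | VC [17, 9, 14]
  [14] addr=0x1d5 blk=29 s=1: L1-HIT | VC [17, 9, 14]
  [15] addr=0xa3 blk=10 s=2: L1-HIT | VC [17, 9, 14]

SEQ = [MISS, MISS, L1-HIT, VC-HIT, MISS, L1-HIT, MISS, VC-HIT, VC-HIT, VC-HIT, VC-HIT, MISS, L1-HIT, VC-HIT, L1-HIT, L1-HIT]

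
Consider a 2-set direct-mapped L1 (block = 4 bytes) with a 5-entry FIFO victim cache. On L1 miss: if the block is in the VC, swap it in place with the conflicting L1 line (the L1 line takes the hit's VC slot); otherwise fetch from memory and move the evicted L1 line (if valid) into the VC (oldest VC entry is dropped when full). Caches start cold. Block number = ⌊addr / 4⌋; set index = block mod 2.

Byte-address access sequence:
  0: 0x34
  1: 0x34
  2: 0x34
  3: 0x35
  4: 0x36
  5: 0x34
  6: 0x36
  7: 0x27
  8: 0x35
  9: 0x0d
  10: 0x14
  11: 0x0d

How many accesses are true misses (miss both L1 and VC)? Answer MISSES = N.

#0 0x34→b13/s1 MISS; vc=[]
#1 0x34→b13/s1 L1-HIT; vc=[]
#2 0x34→b13/s1 L1-HIT; vc=[]
#3 0x35→b13/s1 L1-HIT; vc=[]
#4 0x36→b13/s1 L1-HIT; vc=[]
#5 0x34→b13/s1 L1-HIT; vc=[]
#6 0x36→b13/s1 L1-HIT; vc=[]
#7 0x27→b9/s1 MISS; vc=[13]
#8 0x35→b13/s1 VC-HIT; vc=[9]
#9 0xd→b3/s1 MISS; vc=[9,13]
#10 0x14→b5/s1 MISS; vc=[9,13,3]
#11 0xd→b3/s1 VC-HIT; vc=[9,13,5]

MISSES = 4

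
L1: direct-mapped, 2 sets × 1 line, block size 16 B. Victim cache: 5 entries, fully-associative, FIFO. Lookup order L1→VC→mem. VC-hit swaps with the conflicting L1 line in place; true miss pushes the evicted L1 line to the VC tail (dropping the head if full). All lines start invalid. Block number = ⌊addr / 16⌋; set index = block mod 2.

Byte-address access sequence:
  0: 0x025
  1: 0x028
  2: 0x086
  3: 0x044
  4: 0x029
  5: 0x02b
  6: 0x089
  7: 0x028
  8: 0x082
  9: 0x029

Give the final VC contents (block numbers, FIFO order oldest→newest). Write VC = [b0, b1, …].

0: 0x25 (blk 2, set 0) → MISS  vc=[]
1: 0x28 (blk 2, set 0) → L1-HIT  vc=[]
2: 0x86 (blk 8, set 0) → MISS  vc=[2]
3: 0x44 (blk 4, set 0) → MISS  vc=[2, 8]
4: 0x29 (blk 2, set 0) → VC-HIT  vc=[4, 8]
5: 0x2b (blk 2, set 0) → L1-HIT  vc=[4, 8]
6: 0x89 (blk 8, set 0) → VC-HIT  vc=[4, 2]
7: 0x28 (blk 2, set 0) → VC-HIT  vc=[4, 8]
8: 0x82 (blk 8, set 0) → VC-HIT  vc=[4, 2]
9: 0x29 (blk 2, set 0) → VC-HIT  vc=[4, 8]

VC = [4, 8]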